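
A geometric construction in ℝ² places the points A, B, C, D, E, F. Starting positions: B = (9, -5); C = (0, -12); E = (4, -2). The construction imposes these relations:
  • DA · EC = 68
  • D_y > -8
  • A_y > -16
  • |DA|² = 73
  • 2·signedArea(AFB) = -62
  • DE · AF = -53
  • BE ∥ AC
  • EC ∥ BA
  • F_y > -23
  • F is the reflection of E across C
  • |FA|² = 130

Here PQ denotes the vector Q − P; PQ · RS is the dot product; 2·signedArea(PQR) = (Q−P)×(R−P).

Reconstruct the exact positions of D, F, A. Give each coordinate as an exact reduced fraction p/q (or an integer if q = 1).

A = (5, -15)
D = (2, -7)
F = (-4, -22)

1. F_x = -4  [F is the reflection of E across C]
2. F_y = -22  [F is the reflection of E across C]
   → F = (-4, -22)
3. A_x = 5  [BE ∥ AC ∩ EC ∥ BA]
4. A_y = -15  [BE ∥ AC ∩ EC ∥ BA]
   → A = (5, -15)
5. D_x = 2  [DA · EC = 68 ∩ DE · AF = -53]
6. D_y = -7  [DA · EC = 68 ∩ DE · AF = -53]
   → D = (2, -7)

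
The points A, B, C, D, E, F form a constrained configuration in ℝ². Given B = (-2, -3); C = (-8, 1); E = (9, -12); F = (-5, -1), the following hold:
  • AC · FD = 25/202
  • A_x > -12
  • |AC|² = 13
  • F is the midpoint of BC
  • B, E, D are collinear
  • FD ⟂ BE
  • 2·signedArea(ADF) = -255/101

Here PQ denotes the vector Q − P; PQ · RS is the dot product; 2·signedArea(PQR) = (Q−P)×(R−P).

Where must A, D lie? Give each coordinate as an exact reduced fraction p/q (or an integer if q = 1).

1. D_x = -965/202  [B, E, D are collinear ∩ FD ⟂ BE]
2. D_y = -147/202  [B, E, D are collinear ∩ FD ⟂ BE]
   → D = (-965/202, -147/202)
3. A_x = -11  [2·signedArea(ADF) = -255/101 ∩ AC · FD = 25/202]
4. A_y = 3  [2·signedArea(ADF) = -255/101 ∩ AC · FD = 25/202]
   → A = (-11, 3)

A = (-11, 3)
D = (-965/202, -147/202)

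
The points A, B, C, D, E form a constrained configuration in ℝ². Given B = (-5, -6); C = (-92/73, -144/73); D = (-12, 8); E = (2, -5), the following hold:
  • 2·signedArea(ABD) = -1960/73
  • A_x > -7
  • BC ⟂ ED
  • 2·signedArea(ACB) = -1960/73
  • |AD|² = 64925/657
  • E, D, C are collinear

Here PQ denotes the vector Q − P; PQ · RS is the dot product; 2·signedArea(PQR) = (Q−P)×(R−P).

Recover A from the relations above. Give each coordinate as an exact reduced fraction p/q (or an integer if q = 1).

1. A_x = -1333/219  [2·signedArea(ABD) = -1960/73 ∩ 2·signedArea(ACB) = -1960/73]
2. A_y = 2/219  [2·signedArea(ABD) = -1960/73 ∩ 2·signedArea(ACB) = -1960/73]
   → A = (-1333/219, 2/219)

A = (-1333/219, 2/219)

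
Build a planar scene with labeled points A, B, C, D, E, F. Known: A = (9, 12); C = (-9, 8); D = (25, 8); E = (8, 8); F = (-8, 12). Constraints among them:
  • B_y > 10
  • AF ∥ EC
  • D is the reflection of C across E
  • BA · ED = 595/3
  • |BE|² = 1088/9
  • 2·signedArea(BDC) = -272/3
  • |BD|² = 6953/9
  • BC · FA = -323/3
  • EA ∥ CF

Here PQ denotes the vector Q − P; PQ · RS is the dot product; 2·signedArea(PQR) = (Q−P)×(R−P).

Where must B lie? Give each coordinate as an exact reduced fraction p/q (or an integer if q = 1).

B = (-8/3, 32/3)

1. B_x = -8/3  [2·signedArea(BDC) = -272/3 ∩ BA · ED = 595/3]
2. B_y = 32/3  [2·signedArea(BDC) = -272/3 ∩ BA · ED = 595/3]
   → B = (-8/3, 32/3)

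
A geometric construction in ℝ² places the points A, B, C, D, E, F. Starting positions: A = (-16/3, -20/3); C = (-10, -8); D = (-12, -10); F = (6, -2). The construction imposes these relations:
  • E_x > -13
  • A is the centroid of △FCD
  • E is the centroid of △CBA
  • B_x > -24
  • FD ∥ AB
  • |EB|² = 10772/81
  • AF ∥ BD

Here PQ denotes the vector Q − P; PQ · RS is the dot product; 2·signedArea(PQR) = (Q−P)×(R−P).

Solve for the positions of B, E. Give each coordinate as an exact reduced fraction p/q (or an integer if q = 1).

1. B_x = -70/3  [AF ∥ BD ∩ FD ∥ AB]
2. B_y = -44/3  [AF ∥ BD ∩ FD ∥ AB]
   → B = (-70/3, -44/3)
3. E_x = -116/9  [E is the centroid of △CBA]
4. E_y = -88/9  [E is the centroid of △CBA]
   → E = (-116/9, -88/9)

B = (-70/3, -44/3)
E = (-116/9, -88/9)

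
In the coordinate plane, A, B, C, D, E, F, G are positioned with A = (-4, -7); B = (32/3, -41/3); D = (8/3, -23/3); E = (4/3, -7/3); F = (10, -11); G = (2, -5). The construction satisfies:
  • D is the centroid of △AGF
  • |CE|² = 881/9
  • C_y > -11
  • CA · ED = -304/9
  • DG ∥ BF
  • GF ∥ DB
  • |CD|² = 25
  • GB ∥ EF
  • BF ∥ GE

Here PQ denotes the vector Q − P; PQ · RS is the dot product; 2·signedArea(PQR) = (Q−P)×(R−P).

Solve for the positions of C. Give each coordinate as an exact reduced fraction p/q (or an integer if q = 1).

C = (20/3, -32/3)

1. C_x = 20/3  [line -4/3·x + 16/3·y + 592/9 = 0 ∩ |CE|² = 881/9]
2. C_y = -32/3  [line -4/3·x + 16/3·y + 592/9 = 0 ∩ |CE|² = 881/9]
   → C = (20/3, -32/3)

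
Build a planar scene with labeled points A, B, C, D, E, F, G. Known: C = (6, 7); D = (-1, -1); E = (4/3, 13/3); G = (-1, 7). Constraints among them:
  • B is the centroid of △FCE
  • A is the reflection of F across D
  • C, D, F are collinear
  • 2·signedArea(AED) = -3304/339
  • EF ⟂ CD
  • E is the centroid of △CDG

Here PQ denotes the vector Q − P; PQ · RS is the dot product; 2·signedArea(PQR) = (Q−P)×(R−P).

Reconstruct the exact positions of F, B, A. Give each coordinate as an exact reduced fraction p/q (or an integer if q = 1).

A = (-526/113, -585/113)
B = (3386/1017, 4919/1017)
F = (300/113, 359/113)

1. F_x = 300/113  [C, D, F are collinear ∩ EF ⟂ CD]
2. F_y = 359/113  [C, D, F are collinear ∩ EF ⟂ CD]
   → F = (300/113, 359/113)
3. B_x = 3386/1017  [B is the centroid of △FCE]
4. B_y = 4919/1017  [B is the centroid of △FCE]
   → B = (3386/1017, 4919/1017)
5. A_x = -526/113  [A is the reflection of F across D]
6. A_y = -585/113  [A is the reflection of F across D]
   → A = (-526/113, -585/113)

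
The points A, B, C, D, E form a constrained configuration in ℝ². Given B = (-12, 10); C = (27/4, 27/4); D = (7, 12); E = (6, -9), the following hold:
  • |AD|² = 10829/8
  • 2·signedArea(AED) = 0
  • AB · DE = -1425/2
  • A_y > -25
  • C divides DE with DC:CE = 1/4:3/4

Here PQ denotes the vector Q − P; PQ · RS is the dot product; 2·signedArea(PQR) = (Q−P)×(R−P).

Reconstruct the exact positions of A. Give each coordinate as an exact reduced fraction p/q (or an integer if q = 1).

A = (21/4, -99/4)

1. A_x = 21/4  [2·signedArea(AED) = 0 ∩ AB · DE = -1425/2]
2. A_y = -99/4  [2·signedArea(AED) = 0 ∩ AB · DE = -1425/2]
   → A = (21/4, -99/4)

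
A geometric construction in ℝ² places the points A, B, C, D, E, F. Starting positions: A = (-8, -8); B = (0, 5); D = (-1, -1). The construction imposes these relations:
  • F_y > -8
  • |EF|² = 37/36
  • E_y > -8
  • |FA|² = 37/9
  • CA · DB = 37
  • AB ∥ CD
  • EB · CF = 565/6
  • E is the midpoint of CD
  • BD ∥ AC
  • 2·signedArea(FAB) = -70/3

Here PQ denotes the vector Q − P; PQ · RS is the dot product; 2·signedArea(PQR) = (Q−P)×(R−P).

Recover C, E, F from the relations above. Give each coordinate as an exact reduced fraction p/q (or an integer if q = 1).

1. C_x = -9  [AB ∥ CD ∩ BD ∥ AC]
2. C_y = -14  [AB ∥ CD ∩ BD ∥ AC]
   → C = (-9, -14)
3. E_x = -5  [E is the midpoint of CD]
4. E_y = -15/2  [E is the midpoint of CD]
   → E = (-5, -15/2)
5. F_x = -6  [2·signedArea(FAB) = -70/3 ∩ EB · CF = 565/6]
6. F_y = -23/3  [2·signedArea(FAB) = -70/3 ∩ EB · CF = 565/6]
   → F = (-6, -23/3)

C = (-9, -14)
E = (-5, -15/2)
F = (-6, -23/3)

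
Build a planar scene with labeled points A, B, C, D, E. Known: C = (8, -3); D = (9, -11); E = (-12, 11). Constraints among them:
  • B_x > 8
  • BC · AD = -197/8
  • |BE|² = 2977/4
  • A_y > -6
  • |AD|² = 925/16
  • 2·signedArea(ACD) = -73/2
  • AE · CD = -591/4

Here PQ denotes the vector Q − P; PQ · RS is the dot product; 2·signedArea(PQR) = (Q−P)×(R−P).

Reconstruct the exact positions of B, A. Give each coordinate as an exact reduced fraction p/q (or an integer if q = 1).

1. A_x = 15/4  [2·signedArea(ACD) = -73/2 ∩ AE · CD = -591/4]
2. A_y = -11/2  [2·signedArea(ACD) = -73/2 ∩ AE · CD = -591/4]
   → A = (15/4, -11/2)
3. B_x = 17/2  [line -21/4·x + 11/2·y + 665/8 = 0 ∩ |BE|² = 2977/4]
4. B_y = -7  [line -21/4·x + 11/2·y + 665/8 = 0 ∩ |BE|² = 2977/4]
   → B = (17/2, -7)

A = (15/4, -11/2)
B = (17/2, -7)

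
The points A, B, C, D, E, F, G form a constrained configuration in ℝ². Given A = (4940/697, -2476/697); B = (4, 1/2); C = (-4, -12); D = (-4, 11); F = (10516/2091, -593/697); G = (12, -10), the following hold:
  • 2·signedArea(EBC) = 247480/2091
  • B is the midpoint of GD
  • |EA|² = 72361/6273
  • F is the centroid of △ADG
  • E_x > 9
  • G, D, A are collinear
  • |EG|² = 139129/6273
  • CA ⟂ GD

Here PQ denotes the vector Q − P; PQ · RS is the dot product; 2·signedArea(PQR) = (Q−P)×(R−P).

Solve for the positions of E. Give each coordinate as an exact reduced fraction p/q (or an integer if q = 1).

E = (19124/2091, -4359/697)

1. E_x = 19124/2091  [line 25/2·x + -8·y + -343666/2091 = 0 ∩ |EG|² = 139129/6273]
2. E_y = -4359/697  [line 25/2·x + -8·y + -343666/2091 = 0 ∩ |EG|² = 139129/6273]
   → E = (19124/2091, -4359/697)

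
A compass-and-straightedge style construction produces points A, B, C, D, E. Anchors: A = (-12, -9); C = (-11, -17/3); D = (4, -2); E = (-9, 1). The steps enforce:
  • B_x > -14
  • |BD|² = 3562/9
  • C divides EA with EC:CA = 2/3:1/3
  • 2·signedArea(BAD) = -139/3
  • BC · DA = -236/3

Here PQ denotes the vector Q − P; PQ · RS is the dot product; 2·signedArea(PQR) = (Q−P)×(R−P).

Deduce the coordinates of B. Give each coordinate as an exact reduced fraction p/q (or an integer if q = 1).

B = (-13, -37/3)

1. B_x = -13  [2·signedArea(BAD) = -139/3 ∩ BC · DA = -236/3]
2. B_y = -37/3  [2·signedArea(BAD) = -139/3 ∩ BC · DA = -236/3]
   → B = (-13, -37/3)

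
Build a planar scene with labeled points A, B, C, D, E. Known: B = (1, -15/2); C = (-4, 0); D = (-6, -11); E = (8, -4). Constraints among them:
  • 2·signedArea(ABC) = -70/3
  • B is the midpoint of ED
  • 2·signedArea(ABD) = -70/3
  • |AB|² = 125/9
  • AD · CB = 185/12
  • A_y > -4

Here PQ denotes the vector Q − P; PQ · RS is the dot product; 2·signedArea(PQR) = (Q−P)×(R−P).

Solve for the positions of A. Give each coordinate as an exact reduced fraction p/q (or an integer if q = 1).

A = (5/3, -23/6)

1. A_x = 5/3  [2·signedArea(ABC) = -70/3 ∩ AD · CB = 185/12]
2. A_y = -23/6  [2·signedArea(ABC) = -70/3 ∩ AD · CB = 185/12]
   → A = (5/3, -23/6)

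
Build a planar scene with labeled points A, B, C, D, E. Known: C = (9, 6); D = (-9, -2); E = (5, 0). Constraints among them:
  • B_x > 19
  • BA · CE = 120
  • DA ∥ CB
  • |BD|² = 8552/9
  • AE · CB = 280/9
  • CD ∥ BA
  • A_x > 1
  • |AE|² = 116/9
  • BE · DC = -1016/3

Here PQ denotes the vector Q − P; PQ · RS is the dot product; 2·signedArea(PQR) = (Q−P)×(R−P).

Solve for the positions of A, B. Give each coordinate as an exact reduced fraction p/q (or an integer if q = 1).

A = (5/3, 4/3)
B = (59/3, 28/3)

1. B_x = 59/3  [line -18·x + -8·y + 1286/3 = 0 ∩ |BD|² = 8552/9]
2. B_y = 28/3  [line -18·x + -8·y + 1286/3 = 0 ∩ |BD|² = 8552/9]
   → B = (59/3, 28/3)
3. A_x = 5/3  [AE · CB = 280/9 ∩ CD ∥ BA]
4. A_y = 4/3  [AE · CB = 280/9 ∩ CD ∥ BA]
   → A = (5/3, 4/3)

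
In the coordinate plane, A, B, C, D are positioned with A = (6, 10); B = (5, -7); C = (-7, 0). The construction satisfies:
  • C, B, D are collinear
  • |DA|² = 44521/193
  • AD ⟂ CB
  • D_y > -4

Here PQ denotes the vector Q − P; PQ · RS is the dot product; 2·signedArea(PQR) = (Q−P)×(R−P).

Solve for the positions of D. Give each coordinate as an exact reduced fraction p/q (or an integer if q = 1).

D = (-319/193, -602/193)

1. D_x = -319/193  [C, B, D are collinear ∩ AD ⟂ CB]
2. D_y = -602/193  [C, B, D are collinear ∩ AD ⟂ CB]
   → D = (-319/193, -602/193)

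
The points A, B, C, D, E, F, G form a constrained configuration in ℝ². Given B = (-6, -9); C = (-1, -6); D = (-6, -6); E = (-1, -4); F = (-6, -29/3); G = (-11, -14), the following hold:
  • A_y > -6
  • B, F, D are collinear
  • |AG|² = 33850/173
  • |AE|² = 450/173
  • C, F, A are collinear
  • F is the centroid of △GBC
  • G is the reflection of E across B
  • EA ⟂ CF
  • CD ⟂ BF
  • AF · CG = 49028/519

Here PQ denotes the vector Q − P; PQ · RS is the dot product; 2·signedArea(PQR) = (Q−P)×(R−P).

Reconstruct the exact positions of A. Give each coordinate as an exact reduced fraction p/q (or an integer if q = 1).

1. A_x = -8/173  [C, F, A are collinear ∩ EA ⟂ CF]
2. A_y = -917/173  [C, F, A are collinear ∩ EA ⟂ CF]
   → A = (-8/173, -917/173)

A = (-8/173, -917/173)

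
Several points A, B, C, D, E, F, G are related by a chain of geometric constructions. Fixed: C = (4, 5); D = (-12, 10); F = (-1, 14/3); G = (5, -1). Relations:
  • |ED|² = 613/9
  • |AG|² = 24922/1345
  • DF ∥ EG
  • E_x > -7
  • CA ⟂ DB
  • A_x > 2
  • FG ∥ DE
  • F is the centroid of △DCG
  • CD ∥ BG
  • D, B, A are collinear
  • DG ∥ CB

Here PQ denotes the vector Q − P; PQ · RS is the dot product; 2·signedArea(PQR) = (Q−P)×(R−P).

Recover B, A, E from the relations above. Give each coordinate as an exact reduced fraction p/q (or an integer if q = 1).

A = (3924/1345, 3722/1345)
B = (21, -6)
E = (-6, 13/3)

1. B_x = 21  [CD ∥ BG ∩ DG ∥ CB]
2. B_y = -6  [CD ∥ BG ∩ DG ∥ CB]
   → B = (21, -6)
3. A_x = 3924/1345  [D, B, A are collinear ∩ CA ⟂ DB]
4. A_y = 3722/1345  [D, B, A are collinear ∩ CA ⟂ DB]
   → A = (3924/1345, 3722/1345)
5. E_x = -6  [DF ∥ EG ∩ FG ∥ DE]
6. E_y = 13/3  [DF ∥ EG ∩ FG ∥ DE]
   → E = (-6, 13/3)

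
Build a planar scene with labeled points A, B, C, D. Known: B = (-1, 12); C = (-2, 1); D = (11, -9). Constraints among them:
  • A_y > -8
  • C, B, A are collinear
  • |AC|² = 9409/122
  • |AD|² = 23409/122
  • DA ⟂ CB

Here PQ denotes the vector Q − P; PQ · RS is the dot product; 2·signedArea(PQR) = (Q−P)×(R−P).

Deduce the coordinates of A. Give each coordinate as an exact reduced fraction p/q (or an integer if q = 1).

1. A_x = -341/122  [C, B, A are collinear ∩ DA ⟂ CB]
2. A_y = -945/122  [C, B, A are collinear ∩ DA ⟂ CB]
   → A = (-341/122, -945/122)

A = (-341/122, -945/122)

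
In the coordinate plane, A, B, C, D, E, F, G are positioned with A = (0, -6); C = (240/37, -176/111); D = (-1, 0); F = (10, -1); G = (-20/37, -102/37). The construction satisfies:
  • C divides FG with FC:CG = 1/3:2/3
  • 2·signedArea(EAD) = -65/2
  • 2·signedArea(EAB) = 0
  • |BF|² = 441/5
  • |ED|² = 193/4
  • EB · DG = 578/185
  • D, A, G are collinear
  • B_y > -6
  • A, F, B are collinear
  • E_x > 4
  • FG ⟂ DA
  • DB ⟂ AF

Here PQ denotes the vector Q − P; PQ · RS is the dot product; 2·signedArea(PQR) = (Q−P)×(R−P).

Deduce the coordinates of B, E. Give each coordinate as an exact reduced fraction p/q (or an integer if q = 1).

B = (8/5, -26/5)
E = (5, -7/2)

1. B_x = 8/5  [A, F, B are collinear ∩ DB ⟂ AF]
2. B_y = -26/5  [A, F, B are collinear ∩ DB ⟂ AF]
   → B = (8/5, -26/5)
3. E_x = 5  [2·signedArea(EAB) = 0 ∩ EB · DG = 578/185]
4. E_y = -7/2  [2·signedArea(EAB) = 0 ∩ EB · DG = 578/185]
   → E = (5, -7/2)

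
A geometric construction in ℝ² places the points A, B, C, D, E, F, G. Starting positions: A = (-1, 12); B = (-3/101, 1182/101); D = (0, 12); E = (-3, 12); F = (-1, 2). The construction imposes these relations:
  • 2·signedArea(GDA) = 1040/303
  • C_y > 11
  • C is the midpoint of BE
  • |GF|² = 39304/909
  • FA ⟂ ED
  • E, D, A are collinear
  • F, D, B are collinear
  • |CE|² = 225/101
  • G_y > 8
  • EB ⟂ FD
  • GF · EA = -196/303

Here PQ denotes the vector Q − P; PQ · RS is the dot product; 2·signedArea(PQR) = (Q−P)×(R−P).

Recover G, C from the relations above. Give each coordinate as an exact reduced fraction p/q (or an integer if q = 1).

1. G_x = -205/303  [GF · EA = -196/303 ∩ 2·signedArea(GDA) = 1040/303]
2. G_y = 2596/303  [GF · EA = -196/303 ∩ 2·signedArea(GDA) = 1040/303]
   → G = (-205/303, 2596/303)
3. C_x = -153/101  [C is the midpoint of BE]
4. C_y = 1197/101  [C is the midpoint of BE]
   → C = (-153/101, 1197/101)

C = (-153/101, 1197/101)
G = (-205/303, 2596/303)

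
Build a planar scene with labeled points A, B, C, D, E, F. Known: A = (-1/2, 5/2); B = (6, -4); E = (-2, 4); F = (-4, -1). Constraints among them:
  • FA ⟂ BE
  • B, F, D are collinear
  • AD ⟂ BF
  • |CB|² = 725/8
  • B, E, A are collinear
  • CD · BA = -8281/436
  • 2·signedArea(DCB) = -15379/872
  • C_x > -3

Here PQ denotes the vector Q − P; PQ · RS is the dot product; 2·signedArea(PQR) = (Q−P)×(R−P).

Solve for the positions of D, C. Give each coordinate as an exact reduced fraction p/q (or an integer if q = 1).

1. D_x = -191/109  [B, F, D are collinear ∩ AD ⟂ BF]
2. D_y = -365/218  [B, F, D are collinear ∩ AD ⟂ BF]
   → D = (-191/109, -365/218)
3. C_x = -9/4  [CD · BA = -8281/436 ∩ 2·signedArea(DCB) = -15379/872]
4. C_y = 3/4  [CD · BA = -8281/436 ∩ 2·signedArea(DCB) = -15379/872]
   → C = (-9/4, 3/4)

C = (-9/4, 3/4)
D = (-191/109, -365/218)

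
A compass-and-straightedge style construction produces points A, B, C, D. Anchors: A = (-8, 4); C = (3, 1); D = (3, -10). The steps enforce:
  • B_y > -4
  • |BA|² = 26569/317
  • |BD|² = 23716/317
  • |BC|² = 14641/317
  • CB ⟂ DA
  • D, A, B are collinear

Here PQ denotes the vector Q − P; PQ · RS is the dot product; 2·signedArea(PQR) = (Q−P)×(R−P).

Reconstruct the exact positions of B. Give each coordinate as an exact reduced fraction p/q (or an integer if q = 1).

B = (-743/317, -1014/317)

1. B_x = -743/317  [D, A, B are collinear ∩ CB ⟂ DA]
2. B_y = -1014/317  [D, A, B are collinear ∩ CB ⟂ DA]
   → B = (-743/317, -1014/317)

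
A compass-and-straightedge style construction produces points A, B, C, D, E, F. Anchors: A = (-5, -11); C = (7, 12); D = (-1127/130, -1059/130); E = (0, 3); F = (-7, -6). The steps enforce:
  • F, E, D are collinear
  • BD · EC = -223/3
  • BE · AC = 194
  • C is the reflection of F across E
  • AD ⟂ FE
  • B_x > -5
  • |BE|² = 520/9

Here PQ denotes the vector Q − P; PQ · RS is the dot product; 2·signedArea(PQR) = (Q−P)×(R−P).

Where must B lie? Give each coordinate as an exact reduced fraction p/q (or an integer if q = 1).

B = (-14/3, -3)

1. B_x = -14/3  [BD · EC = -223/3 ∩ BE · AC = 194]
2. B_y = -3  [BD · EC = -223/3 ∩ BE · AC = 194]
   → B = (-14/3, -3)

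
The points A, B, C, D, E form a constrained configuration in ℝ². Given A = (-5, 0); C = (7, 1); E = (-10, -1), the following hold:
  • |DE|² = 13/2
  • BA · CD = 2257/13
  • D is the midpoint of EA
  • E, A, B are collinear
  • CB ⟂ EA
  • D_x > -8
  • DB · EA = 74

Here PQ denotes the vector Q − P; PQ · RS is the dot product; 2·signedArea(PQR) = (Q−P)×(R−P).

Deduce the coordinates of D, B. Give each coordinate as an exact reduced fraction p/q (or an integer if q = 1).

1. D_x = -15/2  [D is the midpoint of EA]
2. D_y = -1/2  [D is the midpoint of EA]
   → D = (-15/2, -1/2)
3. B_x = 175/26  [E, A, B are collinear ∩ CB ⟂ EA]
4. B_y = 61/26  [E, A, B are collinear ∩ CB ⟂ EA]
   → B = (175/26, 61/26)

B = (175/26, 61/26)
D = (-15/2, -1/2)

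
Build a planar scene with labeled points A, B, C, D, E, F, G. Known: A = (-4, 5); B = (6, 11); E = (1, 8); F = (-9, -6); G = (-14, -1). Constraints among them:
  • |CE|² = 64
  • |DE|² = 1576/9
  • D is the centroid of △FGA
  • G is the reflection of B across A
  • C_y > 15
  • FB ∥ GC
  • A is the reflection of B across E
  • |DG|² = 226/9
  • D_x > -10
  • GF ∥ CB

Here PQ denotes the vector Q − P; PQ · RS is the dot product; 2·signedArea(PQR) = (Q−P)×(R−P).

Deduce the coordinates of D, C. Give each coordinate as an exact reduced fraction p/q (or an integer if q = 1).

1. D_x = -9  [D is the centroid of △FGA]
2. D_y = -2/3  [D is the centroid of △FGA]
   → D = (-9, -2/3)
3. C_x = 1  [GF ∥ CB ∩ FB ∥ GC]
4. C_y = 16  [GF ∥ CB ∩ FB ∥ GC]
   → C = (1, 16)

C = (1, 16)
D = (-9, -2/3)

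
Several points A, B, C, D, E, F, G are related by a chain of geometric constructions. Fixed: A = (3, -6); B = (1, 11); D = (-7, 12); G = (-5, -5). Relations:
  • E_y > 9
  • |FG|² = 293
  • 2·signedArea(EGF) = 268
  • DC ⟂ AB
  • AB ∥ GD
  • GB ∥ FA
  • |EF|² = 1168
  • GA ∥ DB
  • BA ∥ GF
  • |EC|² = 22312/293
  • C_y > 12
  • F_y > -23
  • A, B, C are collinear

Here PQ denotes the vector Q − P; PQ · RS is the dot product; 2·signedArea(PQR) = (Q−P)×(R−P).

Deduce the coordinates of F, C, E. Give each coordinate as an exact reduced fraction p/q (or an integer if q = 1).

1. F_x = -3  [GB ∥ FA ∩ BA ∥ GF]
2. F_y = -22  [GB ∥ FA ∩ BA ∥ GF]
   → F = (-3, -22)
3. C_x = 227/293  [A, B, C are collinear ∩ DC ⟂ AB]
4. C_y = 3784/293  [A, B, C are collinear ∩ DC ⟂ AB]
   → C = (227/293, 3784/293)
5. E_x = 9  [line 17·x + 2·y + -173 = 0 ∩ |EF|² = 1168]
6. E_y = 10  [line 17·x + 2·y + -173 = 0 ∩ |EF|² = 1168]
   → E = (9, 10)

C = (227/293, 3784/293)
E = (9, 10)
F = (-3, -22)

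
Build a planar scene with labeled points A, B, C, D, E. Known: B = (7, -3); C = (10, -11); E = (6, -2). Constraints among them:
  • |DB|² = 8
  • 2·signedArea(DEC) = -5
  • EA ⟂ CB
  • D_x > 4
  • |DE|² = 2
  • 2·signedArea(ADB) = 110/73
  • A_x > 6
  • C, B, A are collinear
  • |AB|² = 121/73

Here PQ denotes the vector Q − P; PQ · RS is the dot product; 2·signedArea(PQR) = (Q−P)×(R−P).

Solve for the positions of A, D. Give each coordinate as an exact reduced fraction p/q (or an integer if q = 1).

A = (478/73, -131/73)
D = (5, -1)

1. A_x = 478/73  [C, B, A are collinear ∩ EA ⟂ CB]
2. A_y = -131/73  [C, B, A are collinear ∩ EA ⟂ CB]
   → A = (478/73, -131/73)
3. D_x = 5  [2·signedArea(DEC) = -5 ∩ 2·signedArea(ADB) = 110/73]
4. D_y = -1  [2·signedArea(DEC) = -5 ∩ 2·signedArea(ADB) = 110/73]
   → D = (5, -1)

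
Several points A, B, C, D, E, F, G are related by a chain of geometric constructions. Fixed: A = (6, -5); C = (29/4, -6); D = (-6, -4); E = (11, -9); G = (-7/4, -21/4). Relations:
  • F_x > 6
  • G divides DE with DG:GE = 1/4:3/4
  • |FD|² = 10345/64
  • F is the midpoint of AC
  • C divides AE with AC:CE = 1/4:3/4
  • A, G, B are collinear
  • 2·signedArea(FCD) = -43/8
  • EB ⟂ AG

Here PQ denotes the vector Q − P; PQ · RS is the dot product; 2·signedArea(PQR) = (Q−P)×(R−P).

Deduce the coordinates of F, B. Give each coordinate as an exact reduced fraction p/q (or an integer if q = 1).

1. F_x = 53/8  [F is the midpoint of AC]
2. F_y = -11/2  [F is the midpoint of AC]
   → F = (53/8, -11/2)
3. B_x = 10453/962  [A, G, B are collinear ∩ EB ⟂ AG]
4. B_y = -4659/962  [A, G, B are collinear ∩ EB ⟂ AG]
   → B = (10453/962, -4659/962)

B = (10453/962, -4659/962)
F = (53/8, -11/2)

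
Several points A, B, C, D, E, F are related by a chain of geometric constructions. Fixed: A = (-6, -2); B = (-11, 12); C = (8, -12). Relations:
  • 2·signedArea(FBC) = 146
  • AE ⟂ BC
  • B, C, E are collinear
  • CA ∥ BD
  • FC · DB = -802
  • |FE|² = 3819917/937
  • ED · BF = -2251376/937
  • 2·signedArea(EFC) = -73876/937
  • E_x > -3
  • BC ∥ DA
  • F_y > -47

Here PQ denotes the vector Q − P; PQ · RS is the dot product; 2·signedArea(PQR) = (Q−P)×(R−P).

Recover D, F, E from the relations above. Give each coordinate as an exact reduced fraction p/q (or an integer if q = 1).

D = (-25, 22)
E = (-2118/937, 900/937)
F = (41, -46)

1. D_x = -25  [BC ∥ DA ∩ CA ∥ BD]
2. D_y = 22  [BC ∥ DA ∩ CA ∥ BD]
   → D = (-25, 22)
3. F_x = 41  [2·signedArea(FBC) = 146 ∩ FC · DB = -802]
4. F_y = -46  [2·signedArea(FBC) = 146 ∩ FC · DB = -802]
   → F = (41, -46)
5. E_x = -2118/937  [B, C, E are collinear ∩ AE ⟂ BC]
6. E_y = 900/937  [B, C, E are collinear ∩ AE ⟂ BC]
   → E = (-2118/937, 900/937)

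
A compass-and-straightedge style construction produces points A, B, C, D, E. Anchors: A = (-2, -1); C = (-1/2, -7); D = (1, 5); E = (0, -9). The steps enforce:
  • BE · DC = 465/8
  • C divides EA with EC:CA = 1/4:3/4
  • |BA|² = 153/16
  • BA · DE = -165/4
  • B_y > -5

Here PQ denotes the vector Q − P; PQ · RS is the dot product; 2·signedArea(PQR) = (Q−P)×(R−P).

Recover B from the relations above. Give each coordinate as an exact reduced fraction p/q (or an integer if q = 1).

1. B_x = -5/4  [BE · DC = 465/8 ∩ BA · DE = -165/4]
2. B_y = -4  [BE · DC = 465/8 ∩ BA · DE = -165/4]
   → B = (-5/4, -4)

B = (-5/4, -4)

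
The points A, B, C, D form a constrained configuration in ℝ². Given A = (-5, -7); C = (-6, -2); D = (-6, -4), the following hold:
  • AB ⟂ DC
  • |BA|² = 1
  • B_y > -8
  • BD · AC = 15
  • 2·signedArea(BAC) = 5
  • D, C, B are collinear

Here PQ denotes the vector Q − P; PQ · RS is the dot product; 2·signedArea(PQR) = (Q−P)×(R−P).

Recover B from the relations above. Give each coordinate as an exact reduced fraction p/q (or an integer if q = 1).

B = (-6, -7)

1. B_x = -6  [D, C, B are collinear ∩ AB ⟂ DC]
2. B_y = -7  [D, C, B are collinear ∩ AB ⟂ DC]
   → B = (-6, -7)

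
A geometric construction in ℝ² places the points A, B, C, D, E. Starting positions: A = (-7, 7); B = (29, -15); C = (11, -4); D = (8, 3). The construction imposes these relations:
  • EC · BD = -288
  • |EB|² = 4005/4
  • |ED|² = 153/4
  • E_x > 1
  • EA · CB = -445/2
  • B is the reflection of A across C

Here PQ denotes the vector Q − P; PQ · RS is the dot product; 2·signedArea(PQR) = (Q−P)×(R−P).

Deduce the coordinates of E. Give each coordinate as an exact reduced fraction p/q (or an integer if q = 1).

E = (2, 3/2)

1. E_x = 2  [EC · BD = -288 ∩ EA · CB = -445/2]
2. E_y = 3/2  [EC · BD = -288 ∩ EA · CB = -445/2]
   → E = (2, 3/2)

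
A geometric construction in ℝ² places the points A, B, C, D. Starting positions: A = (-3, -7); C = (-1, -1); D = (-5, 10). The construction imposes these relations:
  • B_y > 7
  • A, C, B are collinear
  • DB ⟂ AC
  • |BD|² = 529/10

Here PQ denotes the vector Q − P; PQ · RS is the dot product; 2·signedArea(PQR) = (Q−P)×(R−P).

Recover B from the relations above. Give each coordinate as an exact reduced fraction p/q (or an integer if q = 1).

1. B_x = 19/10  [A, C, B are collinear ∩ DB ⟂ AC]
2. B_y = 77/10  [A, C, B are collinear ∩ DB ⟂ AC]
   → B = (19/10, 77/10)

B = (19/10, 77/10)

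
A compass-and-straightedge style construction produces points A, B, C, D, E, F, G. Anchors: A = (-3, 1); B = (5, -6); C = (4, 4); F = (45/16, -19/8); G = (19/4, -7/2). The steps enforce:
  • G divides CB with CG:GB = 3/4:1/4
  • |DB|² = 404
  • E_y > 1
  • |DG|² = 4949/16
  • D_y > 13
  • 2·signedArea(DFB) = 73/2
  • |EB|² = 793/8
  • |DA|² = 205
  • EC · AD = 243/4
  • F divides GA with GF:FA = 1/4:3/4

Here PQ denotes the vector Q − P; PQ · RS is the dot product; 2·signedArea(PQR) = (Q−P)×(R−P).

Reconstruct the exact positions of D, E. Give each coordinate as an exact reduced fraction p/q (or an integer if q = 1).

D = (3, 14)
E = (-5/4, 7/4)

1. D_x = 3  [line 29/8·x + 35/16·y + -83/2 = 0 ∩ |DB|² = 404]
2. D_y = 14  [line 29/8·x + 35/16·y + -83/2 = 0 ∩ |DB|² = 404]
   → D = (3, 14)
3. E_x = -5/4  [line -6·x + -13·y + 61/4 = 0 ∩ |EB|² = 793/8]
4. E_y = 7/4  [line -6·x + -13·y + 61/4 = 0 ∩ |EB|² = 793/8]
   → E = (-5/4, 7/4)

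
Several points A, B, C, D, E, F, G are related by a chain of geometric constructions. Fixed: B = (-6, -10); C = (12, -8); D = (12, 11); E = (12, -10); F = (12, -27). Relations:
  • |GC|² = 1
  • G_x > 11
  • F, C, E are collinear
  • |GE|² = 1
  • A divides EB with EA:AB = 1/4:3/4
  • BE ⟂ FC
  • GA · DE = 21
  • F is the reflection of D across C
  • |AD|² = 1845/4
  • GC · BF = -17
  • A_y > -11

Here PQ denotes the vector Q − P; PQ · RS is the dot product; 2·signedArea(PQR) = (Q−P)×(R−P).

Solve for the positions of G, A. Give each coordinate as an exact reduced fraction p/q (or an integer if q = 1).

1. A_x = 15/2  [A divides EB with EA:AB = 1/4:3/4]
2. A_y = -10  [A divides EB with EA:AB = 1/4:3/4]
   → A = (15/2, -10)
3. G_x = 12  [GC · BF = -17 ∩ GA · DE = 21]
4. G_y = -9  [GC · BF = -17 ∩ GA · DE = 21]
   → G = (12, -9)

A = (15/2, -10)
G = (12, -9)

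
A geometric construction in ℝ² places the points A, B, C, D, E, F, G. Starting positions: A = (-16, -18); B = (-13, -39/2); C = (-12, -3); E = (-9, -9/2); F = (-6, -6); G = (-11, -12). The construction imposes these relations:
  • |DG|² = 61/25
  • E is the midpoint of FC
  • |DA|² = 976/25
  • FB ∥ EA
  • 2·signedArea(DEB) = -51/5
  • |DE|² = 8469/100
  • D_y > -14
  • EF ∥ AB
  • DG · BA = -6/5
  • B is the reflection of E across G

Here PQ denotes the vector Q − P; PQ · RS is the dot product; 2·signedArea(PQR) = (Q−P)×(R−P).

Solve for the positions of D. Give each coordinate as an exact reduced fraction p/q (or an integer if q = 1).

D = (-12, -66/5)

1. D_x = -12  [DG · BA = -6/5 ∩ 2·signedArea(DEB) = -51/5]
2. D_y = -66/5  [DG · BA = -6/5 ∩ 2·signedArea(DEB) = -51/5]
   → D = (-12, -66/5)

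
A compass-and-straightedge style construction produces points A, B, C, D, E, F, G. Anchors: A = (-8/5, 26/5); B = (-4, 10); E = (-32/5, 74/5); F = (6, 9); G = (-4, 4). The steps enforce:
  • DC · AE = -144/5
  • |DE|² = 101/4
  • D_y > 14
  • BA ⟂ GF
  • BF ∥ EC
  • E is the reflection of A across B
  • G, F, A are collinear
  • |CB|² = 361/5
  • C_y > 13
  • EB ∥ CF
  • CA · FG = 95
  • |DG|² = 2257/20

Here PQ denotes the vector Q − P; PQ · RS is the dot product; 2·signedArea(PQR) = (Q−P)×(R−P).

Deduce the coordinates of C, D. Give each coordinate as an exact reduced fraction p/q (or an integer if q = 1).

C = (18/5, 69/5)
D = (-7/5, 143/10)

1. C_x = 18/5  [EB ∥ CF ∩ BF ∥ EC]
2. C_y = 69/5  [EB ∥ CF ∩ BF ∥ EC]
   → C = (18/5, 69/5)
3. D_x = -7/5  [line 24/5·x + -48/5·y + 144 = 0 ∩ |DG|² = 2257/20]
4. D_y = 143/10  [line 24/5·x + -48/5·y + 144 = 0 ∩ |DG|² = 2257/20]
   → D = (-7/5, 143/10)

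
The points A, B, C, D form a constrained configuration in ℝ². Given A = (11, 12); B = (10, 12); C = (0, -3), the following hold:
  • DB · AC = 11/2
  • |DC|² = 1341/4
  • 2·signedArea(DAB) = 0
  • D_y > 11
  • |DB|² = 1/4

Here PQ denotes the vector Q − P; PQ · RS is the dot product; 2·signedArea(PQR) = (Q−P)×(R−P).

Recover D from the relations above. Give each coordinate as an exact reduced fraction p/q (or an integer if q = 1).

D = (21/2, 12)

1. D_x = 21/2  [2·signedArea(DAB) = 0 ∩ DB · AC = 11/2]
2. D_y = 12  [2·signedArea(DAB) = 0 ∩ DB · AC = 11/2]
   → D = (21/2, 12)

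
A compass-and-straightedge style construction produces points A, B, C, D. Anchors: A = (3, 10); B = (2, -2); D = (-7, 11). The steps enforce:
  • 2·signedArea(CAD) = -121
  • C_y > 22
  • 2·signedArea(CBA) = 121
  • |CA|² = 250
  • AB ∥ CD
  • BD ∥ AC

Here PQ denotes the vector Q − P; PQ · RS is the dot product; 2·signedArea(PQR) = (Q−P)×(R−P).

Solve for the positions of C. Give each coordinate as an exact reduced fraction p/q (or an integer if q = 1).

1. C_x = -6  [AB ∥ CD ∩ BD ∥ AC]
2. C_y = 23  [AB ∥ CD ∩ BD ∥ AC]
   → C = (-6, 23)

C = (-6, 23)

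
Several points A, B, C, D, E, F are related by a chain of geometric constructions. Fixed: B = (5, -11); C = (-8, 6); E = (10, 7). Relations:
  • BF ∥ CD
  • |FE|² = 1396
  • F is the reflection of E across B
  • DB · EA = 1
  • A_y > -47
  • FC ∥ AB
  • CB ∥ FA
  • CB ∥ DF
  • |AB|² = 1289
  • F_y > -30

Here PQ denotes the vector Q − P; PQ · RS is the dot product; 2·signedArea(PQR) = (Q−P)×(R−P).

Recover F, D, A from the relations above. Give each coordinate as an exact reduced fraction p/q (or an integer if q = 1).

A = (13, -46)
D = (-13, -12)
F = (0, -29)

1. F_x = 0  [F is the reflection of E across B]
2. F_y = -29  [F is the reflection of E across B]
   → F = (0, -29)
3. D_x = -13  [CB ∥ DF ∩ BF ∥ CD]
4. D_y = -12  [CB ∥ DF ∩ BF ∥ CD]
   → D = (-13, -12)
5. A_x = 13  [FC ∥ AB ∩ CB ∥ FA]
6. A_y = -46  [FC ∥ AB ∩ CB ∥ FA]
   → A = (13, -46)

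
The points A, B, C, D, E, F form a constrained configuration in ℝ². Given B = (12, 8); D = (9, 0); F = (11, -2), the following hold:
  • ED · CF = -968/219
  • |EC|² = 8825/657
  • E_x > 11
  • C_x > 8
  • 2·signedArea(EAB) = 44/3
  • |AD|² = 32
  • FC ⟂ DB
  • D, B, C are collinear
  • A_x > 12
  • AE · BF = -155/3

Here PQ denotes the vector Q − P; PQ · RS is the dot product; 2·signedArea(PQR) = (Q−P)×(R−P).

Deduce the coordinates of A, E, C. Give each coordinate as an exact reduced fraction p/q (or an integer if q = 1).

1. C_x = 627/73  [D, B, C are collinear ∩ FC ⟂ DB]
2. C_y = -80/73  [D, B, C are collinear ∩ FC ⟂ DB]
   → C = (627/73, -80/73)
3. E_x = 34/3  [line -176/73·x + 66/73·y + 5720/219 = 0 ∩ |EC|² = 8825/657]
4. E_y = 4/3  [line -176/73·x + 66/73·y + 5720/219 = 0 ∩ |EC|² = 8825/657]
   → E = (34/3, 4/3)
5. A_x = 13  [AE · BF = -155/3 ∩ 2·signedArea(EAB) = 44/3]
6. A_y = -4  [AE · BF = -155/3 ∩ 2·signedArea(EAB) = 44/3]
   → A = (13, -4)

A = (13, -4)
C = (627/73, -80/73)
E = (34/3, 4/3)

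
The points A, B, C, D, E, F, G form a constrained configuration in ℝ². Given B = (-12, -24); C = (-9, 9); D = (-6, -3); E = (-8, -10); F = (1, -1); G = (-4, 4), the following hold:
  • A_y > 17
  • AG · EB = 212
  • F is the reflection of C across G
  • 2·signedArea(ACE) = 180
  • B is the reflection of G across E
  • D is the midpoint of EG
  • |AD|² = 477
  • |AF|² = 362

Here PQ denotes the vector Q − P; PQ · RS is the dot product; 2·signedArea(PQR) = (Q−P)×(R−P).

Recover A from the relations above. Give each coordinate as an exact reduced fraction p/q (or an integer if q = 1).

1. A_x = 0  [2·signedArea(ACE) = 180 ∩ AG · EB = 212]
2. A_y = 18  [2·signedArea(ACE) = 180 ∩ AG · EB = 212]
   → A = (0, 18)

A = (0, 18)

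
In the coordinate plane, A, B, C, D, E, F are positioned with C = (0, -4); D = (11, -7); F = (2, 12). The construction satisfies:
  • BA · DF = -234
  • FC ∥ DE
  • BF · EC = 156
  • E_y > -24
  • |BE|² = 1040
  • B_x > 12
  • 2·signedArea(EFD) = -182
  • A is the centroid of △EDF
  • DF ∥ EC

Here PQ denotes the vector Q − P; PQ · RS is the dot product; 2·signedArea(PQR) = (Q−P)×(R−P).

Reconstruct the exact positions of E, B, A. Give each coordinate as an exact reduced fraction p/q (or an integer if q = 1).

1. E_x = 9  [DF ∥ EC ∩ FC ∥ DE]
2. E_y = -23  [DF ∥ EC ∩ FC ∥ DE]
   → E = (9, -23)
3. B_x = 13  [line 9·x + -19·y + 54 = 0 ∩ |BE|² = 1040]
4. B_y = 9  [line 9·x + -19·y + 54 = 0 ∩ |BE|² = 1040]
   → B = (13, 9)
5. A_x = 22/3  [A is the centroid of △EDF]
6. A_y = -6  [A is the centroid of △EDF]
   → A = (22/3, -6)

A = (22/3, -6)
B = (13, 9)
E = (9, -23)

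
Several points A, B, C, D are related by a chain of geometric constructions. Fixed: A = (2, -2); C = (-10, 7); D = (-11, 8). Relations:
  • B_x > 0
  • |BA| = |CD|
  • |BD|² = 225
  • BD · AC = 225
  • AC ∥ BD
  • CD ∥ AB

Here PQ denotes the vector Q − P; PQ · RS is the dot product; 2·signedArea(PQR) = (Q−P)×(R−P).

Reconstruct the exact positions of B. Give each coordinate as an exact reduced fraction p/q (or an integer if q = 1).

1. B_x = 1  [AC ∥ BD ∩ CD ∥ AB]
2. B_y = -1  [AC ∥ BD ∩ CD ∥ AB]
   → B = (1, -1)

B = (1, -1)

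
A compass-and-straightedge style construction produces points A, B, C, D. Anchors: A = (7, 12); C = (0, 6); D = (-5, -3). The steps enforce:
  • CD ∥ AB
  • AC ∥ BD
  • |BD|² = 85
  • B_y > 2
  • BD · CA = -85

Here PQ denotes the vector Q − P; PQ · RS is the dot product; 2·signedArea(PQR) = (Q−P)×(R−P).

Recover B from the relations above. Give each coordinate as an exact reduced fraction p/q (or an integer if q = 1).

1. B_x = 2  [AC ∥ BD ∩ CD ∥ AB]
2. B_y = 3  [AC ∥ BD ∩ CD ∥ AB]
   → B = (2, 3)

B = (2, 3)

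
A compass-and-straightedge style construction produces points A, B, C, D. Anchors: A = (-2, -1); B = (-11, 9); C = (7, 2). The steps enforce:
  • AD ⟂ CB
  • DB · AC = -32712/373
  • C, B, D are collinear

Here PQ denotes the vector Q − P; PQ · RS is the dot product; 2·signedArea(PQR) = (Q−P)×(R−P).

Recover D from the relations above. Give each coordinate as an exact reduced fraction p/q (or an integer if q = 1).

1. D_x = 73/373  [C, B, D are collinear ∩ AD ⟂ CB]
2. D_y = 1733/373  [C, B, D are collinear ∩ AD ⟂ CB]
   → D = (73/373, 1733/373)

D = (73/373, 1733/373)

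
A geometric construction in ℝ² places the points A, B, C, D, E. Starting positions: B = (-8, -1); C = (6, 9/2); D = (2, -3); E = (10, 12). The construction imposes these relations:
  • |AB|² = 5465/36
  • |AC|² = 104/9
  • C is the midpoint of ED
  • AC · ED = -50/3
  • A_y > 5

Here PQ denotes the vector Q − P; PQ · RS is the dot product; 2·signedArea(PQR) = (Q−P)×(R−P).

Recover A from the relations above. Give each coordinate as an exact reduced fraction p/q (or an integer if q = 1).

A = (8/3, 31/6)

1. A_x = 8/3  [line 8·x + 15·y + -593/6 = 0 ∩ |AC|² = 104/9]
2. A_y = 31/6  [line 8·x + 15·y + -593/6 = 0 ∩ |AC|² = 104/9]
   → A = (8/3, 31/6)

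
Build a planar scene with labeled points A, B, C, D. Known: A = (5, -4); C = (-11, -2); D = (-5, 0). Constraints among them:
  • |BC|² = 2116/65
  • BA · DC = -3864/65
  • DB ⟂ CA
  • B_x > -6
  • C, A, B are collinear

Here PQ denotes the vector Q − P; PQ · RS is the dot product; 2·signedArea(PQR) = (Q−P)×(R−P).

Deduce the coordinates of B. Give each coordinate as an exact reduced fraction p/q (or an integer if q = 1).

1. B_x = -347/65  [C, A, B are collinear ∩ DB ⟂ CA]
2. B_y = -176/65  [C, A, B are collinear ∩ DB ⟂ CA]
   → B = (-347/65, -176/65)

B = (-347/65, -176/65)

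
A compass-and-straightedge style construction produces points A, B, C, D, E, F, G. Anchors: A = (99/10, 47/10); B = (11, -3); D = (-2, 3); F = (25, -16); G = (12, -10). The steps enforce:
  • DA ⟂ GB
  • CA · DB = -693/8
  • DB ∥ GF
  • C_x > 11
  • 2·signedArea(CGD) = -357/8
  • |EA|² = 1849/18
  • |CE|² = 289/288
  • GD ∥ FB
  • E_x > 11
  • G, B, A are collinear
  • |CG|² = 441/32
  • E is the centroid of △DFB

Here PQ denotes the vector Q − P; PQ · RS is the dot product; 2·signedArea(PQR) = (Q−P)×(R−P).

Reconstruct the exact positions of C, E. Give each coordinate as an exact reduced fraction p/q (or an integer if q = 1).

C = (459/40, -253/40)
E = (34/3, -16/3)

1. C_x = 459/40  [CA · DB = -693/8 ∩ 2·signedArea(CGD) = -357/8]
2. C_y = -253/40  [CA · DB = -693/8 ∩ 2·signedArea(CGD) = -357/8]
   → C = (459/40, -253/40)
3. E_x = 34/3  [E is the centroid of △DFB]
4. E_y = -16/3  [E is the centroid of △DFB]
   → E = (34/3, -16/3)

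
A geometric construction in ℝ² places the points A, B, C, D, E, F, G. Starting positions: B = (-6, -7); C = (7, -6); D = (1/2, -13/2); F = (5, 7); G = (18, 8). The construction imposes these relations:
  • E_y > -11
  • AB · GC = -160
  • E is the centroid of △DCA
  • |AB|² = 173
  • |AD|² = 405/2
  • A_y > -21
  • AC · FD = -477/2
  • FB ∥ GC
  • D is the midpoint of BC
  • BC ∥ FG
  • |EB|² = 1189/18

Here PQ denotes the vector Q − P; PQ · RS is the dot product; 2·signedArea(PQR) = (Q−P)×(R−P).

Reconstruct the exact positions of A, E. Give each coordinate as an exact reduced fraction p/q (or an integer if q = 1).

1. A_x = -4  [AC · FD = -477/2 ∩ AB · GC = -160]
2. A_y = -20  [AC · FD = -477/2 ∩ AB · GC = -160]
   → A = (-4, -20)
3. E_x = 7/6  [E is the centroid of △DCA]
4. E_y = -65/6  [E is the centroid of △DCA]
   → E = (7/6, -65/6)

A = (-4, -20)
E = (7/6, -65/6)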